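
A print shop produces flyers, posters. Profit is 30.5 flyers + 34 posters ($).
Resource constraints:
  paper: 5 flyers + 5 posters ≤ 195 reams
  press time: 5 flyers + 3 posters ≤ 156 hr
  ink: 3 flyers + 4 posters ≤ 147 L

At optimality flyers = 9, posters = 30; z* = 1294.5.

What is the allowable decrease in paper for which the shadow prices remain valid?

11.25

Binding constraints: paper, ink. The basis is B = [[5,5],[3,4]] with det 5.
Per unit decrease in paper, x* moves by d = (-0.8, 0.6).
The basis stays optimal until flyers reaches 0; allowable decrease = 11.25 reams.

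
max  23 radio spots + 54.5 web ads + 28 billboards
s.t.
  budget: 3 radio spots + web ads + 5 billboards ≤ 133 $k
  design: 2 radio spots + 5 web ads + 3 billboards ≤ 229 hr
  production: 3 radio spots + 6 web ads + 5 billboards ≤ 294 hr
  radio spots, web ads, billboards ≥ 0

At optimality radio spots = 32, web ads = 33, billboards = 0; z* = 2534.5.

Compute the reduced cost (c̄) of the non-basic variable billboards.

-7.5

Check each constraint at x*: budget 129/133 (slack 4); design 229/229 (tight); production 294/294 (tight).
Since budget is not tight, its dual is 0.
Dual feasibility on the basic columns requires 2·y_design + 3·y_production = 23, 5·y_design + 6·y_production = 54.5.
Solving: y_design = 8.5, y_production = 2.
Reduced cost of billboards: c₃ − yᵀa₃ = 28 − (8.5·3 + 2·5) = 28 − 35.5 = -7.5.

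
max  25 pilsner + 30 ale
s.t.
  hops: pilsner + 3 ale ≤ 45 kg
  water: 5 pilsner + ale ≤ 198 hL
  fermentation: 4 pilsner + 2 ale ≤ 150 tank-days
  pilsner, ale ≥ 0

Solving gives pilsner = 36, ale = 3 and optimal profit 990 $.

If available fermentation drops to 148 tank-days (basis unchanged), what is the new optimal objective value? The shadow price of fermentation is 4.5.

Δb = -2, so new z* = 990 + (4.5)·(-2) = 990 − 9 = 981.

981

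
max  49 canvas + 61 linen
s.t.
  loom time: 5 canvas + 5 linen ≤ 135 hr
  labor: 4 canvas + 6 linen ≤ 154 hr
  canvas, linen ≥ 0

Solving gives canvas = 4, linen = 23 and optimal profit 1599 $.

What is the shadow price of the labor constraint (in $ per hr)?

Both loom time and labor are binding at x*.
Dual feasibility on the basic columns requires 5·y_loom time + 4·y_labor = 49, 5·y_loom time + 6·y_labor = 61.
→ y_loom time = 5 and y_labor = 6.
Shadow price of labor = 6.

6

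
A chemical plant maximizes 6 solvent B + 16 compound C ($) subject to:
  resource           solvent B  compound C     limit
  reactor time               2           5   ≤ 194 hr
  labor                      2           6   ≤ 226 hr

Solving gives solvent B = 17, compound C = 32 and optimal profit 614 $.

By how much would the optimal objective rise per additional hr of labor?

1

Both reactor time and labor are binding at x*.
From A_Bᵀ y = c: 2·y_reactor time + 2·y_labor = 6; 5·y_reactor time + 6·y_labor = 16.
→ y_reactor time = 2 and y_labor = 1.
Shadow price of labor = 1.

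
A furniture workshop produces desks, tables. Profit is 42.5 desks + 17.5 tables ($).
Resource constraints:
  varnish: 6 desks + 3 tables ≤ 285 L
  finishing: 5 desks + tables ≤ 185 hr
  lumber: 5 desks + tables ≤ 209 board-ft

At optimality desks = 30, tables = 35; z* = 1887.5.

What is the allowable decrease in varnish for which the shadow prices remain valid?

63

Binding constraints: varnish, finishing. The basis is B = [[6,3],[5,1]] with det -9.
Per unit decrease in varnish, x* moves by d = (0.1111, -0.5556).
The basis stays optimal until tables reaches 0; allowable decrease = 63 L.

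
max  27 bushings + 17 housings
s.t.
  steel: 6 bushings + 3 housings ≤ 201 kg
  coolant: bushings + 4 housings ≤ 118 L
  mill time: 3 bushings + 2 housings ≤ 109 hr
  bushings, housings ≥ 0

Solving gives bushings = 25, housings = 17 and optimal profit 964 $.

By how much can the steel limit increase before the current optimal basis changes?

17

Binding constraints: steel, mill time. The basis is B = [[6,3],[3,2]] with det 3.
Per unit increase in steel, x* moves by d = (0.6667, -1).
The basis stays optimal until housings reaches 0; allowable increase = 17 kg.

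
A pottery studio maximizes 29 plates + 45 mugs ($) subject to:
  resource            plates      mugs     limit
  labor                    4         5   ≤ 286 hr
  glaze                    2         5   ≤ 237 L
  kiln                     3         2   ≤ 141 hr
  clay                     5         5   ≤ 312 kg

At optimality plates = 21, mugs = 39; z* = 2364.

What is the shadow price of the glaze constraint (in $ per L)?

At the optimum: labor uses 279 of 286 (slack = 7); glaze uses 237 of 237 (binding); kiln uses 141 of 141 (binding); clay uses 300 of 312 (slack = 12).
Slack constraints have shadow price 0 (complementary slackness).
Dual feasibility on the basic columns requires 2·y_glaze + 3·y_kiln = 29, 5·y_glaze + 2·y_kiln = 45.
→ y_glaze = 7 and y_kiln = 5.
Shadow price of glaze = 7.

7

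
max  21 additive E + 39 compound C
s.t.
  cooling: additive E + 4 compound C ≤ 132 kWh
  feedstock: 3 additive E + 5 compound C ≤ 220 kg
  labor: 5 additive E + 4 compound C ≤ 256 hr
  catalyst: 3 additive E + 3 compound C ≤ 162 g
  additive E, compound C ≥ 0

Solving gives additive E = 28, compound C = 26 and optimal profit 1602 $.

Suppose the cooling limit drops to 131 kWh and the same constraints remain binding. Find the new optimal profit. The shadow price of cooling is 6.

1596

Δb = -1, so new z* = 1602 + (6)·(-1) = 1602 − 6 = 1596.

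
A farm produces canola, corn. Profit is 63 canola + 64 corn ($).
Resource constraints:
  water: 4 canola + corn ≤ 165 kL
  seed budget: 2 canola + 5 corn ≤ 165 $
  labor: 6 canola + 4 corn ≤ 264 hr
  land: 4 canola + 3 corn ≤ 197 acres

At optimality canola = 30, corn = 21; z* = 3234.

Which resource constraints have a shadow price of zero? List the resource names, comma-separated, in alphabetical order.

land, water

water: 141/165 (slack 24)
seed budget: 165/165 (binding)
labor: 264/264 (binding)
land: 183/197 (slack 14)
By complementary slackness, a constraint with positive slack has shadow price 0 → land, water.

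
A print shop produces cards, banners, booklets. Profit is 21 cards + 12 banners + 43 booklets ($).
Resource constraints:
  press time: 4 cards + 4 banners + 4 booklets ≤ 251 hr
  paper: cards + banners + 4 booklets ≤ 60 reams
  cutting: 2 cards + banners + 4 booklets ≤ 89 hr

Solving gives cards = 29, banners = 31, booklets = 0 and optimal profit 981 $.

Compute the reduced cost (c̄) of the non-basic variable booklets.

Binding: paper and cutting. Non-binding: press time (11 unused).
Slack constraints have shadow price 0 (complementary slackness).
Dual feasibility on the basic columns requires 1·y_paper + 2·y_cutting = 21, 1·y_paper + 1·y_cutting = 12.
Solving: y_paper = 3, y_cutting = 9.
Reduced cost of booklets: c₃ − yᵀa₃ = 43 − (3·4 + 9·4) = 43 − 48 = -5.

-5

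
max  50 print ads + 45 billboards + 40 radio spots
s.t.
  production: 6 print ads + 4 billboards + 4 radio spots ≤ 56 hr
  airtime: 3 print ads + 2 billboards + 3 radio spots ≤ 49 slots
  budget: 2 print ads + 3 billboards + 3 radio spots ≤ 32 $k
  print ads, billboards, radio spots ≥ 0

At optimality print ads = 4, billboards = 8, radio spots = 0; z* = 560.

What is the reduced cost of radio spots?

Binding: production and budget. Non-binding: airtime (21 unused).
By complementary slackness, y = 0 for the non-binding constraint.
From A_Bᵀ y = c: 6·y_production + 2·y_budget = 50; 4·y_production + 3·y_budget = 45.
This yields shadow prices y_production = 6, y_budget = 7.
Reduced cost of radio spots: c₃ − yᵀa₃ = 40 − (6·4 + 7·3) = 40 − 45 = -5.

-5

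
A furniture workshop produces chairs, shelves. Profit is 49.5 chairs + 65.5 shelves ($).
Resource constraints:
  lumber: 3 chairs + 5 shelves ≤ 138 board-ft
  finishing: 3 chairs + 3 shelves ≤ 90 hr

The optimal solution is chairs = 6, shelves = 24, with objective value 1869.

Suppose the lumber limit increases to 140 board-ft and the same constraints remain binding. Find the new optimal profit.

Both lumber and finishing are binding at x*.
The binding rows give the dual system: 3·y_lumber + 3·y_finishing = 49.5 and 5·y_lumber + 3·y_finishing = 65.5.
→ y_lumber = 8 and y_finishing = 8.5.
Δz = y_lumber·Δb = 8 × (2) = 16, so new z* = 1869 + 16 = 1885.

1885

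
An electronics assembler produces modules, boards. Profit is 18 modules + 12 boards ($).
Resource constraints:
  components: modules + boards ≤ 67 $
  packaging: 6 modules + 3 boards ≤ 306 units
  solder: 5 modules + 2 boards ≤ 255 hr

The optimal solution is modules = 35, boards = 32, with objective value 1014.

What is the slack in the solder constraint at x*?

solder used = 5·35 + 2·32 = 239; slack = 255 − 239 = 16.

16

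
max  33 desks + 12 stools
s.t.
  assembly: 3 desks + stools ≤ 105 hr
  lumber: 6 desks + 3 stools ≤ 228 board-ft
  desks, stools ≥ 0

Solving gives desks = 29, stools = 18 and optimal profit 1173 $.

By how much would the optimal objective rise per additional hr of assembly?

9

At the optimum: assembly uses 105 of 105 (binding); lumber uses 228 of 228 (binding).
Dual feasibility on the basic columns requires 3·y_assembly + 6·y_lumber = 33, 1·y_assembly + 3·y_lumber = 12.
Solving: y_assembly = 9, y_lumber = 1.
Shadow price of assembly = 9.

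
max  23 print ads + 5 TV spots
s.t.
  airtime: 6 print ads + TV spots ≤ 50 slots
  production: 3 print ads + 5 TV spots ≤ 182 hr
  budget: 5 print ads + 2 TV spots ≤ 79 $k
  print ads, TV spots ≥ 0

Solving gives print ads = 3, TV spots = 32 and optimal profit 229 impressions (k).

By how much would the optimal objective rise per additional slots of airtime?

3

Binding: airtime and budget. Non-binding: production (13 unused).
By complementary slackness, y = 0 for the non-binding constraint.
From A_Bᵀ y = c: 6·y_airtime + 5·y_budget = 23; 1·y_airtime + 2·y_budget = 5.
Solving: y_airtime = 3, y_budget = 1.
Shadow price of airtime = 3.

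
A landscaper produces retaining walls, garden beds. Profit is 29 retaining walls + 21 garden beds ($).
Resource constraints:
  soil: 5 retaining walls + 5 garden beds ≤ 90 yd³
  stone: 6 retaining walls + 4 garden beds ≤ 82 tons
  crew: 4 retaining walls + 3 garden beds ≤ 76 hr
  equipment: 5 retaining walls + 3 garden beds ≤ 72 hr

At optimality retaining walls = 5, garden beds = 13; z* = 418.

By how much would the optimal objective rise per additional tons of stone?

At the optimum: soil uses 90 of 90 (binding); stone uses 82 of 82 (binding); crew uses 59 of 76 (slack = 17); equipment uses 64 of 72 (slack = 8).
Slack constraints have shadow price 0 (complementary slackness).
From A_Bᵀ y = c: 5·y_soil + 6·y_stone = 29; 5·y_soil + 4·y_stone = 21.
→ y_soil = 1 and y_stone = 4.
Shadow price of stone = 4.

4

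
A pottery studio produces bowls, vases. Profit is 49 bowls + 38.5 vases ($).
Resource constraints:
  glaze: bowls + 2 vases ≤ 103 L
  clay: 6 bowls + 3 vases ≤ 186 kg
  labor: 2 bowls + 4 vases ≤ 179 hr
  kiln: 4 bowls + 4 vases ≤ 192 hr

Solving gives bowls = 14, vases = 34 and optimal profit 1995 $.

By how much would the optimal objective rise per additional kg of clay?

At the optimum: glaze uses 82 of 103 (slack = 21); clay uses 186 of 186 (binding); labor uses 164 of 179 (slack = 15); kiln uses 192 of 192 (binding).
Slack constraints have shadow price 0 (complementary slackness).
Dual feasibility on the basic columns requires 6·y_clay + 4·y_kiln = 49, 3·y_clay + 4·y_kiln = 38.5.
→ y_clay = 3.5 and y_kiln = 7.
Shadow price of clay = 3.5.

3.5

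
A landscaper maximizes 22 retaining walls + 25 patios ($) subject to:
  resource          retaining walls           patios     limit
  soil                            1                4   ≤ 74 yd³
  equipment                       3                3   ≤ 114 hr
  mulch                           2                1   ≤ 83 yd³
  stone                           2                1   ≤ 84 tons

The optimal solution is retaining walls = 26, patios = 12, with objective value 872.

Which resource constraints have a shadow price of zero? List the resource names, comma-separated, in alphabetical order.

soil: 74/74 (binding)
equipment: 114/114 (binding)
mulch: 64/83 (slack 19)
stone: 64/84 (slack 20)
By complementary slackness, a constraint with positive slack has shadow price 0 → mulch, stone.

mulch, stone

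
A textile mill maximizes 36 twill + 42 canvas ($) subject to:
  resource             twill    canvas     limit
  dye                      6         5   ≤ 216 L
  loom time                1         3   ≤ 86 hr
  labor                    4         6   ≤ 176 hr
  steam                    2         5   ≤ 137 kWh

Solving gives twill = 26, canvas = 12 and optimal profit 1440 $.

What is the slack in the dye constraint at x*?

dye used = 6·26 + 5·12 = 216; slack = 216 − 216 = 0.

0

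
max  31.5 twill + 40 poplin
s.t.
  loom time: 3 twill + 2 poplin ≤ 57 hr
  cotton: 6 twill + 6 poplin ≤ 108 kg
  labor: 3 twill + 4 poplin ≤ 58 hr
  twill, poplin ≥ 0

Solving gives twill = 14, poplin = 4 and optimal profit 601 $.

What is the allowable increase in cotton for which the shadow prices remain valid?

Binding constraints: cotton, labor. The basis is B = [[6,6],[3,4]] with det 6.
Per unit increase in cotton, x* moves by d = (0.6667, -0.5).
The basis stays optimal until loom time becomes binding; allowable increase = 7 kg.

7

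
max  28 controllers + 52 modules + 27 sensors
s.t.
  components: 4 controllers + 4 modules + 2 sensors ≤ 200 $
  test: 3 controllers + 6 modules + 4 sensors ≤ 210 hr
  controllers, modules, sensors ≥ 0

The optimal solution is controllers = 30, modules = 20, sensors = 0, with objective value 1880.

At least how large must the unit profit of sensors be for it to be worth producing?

34

Both components and test are binding at x*.
The binding rows give the dual system: 4·y_components + 3·y_test = 28 and 4·y_components + 6·y_test = 52.
Solving: y_components = 1, y_test = 8.
sensors enters the basis when its profit ≥ yᵀa₃ = 1·2 + 8·4 = 34.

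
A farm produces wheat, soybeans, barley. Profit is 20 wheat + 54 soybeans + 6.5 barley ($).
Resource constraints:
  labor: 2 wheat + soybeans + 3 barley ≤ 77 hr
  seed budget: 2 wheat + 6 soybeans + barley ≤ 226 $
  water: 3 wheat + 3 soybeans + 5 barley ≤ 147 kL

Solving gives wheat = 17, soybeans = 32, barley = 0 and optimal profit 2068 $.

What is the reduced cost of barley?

-7

Binding: seed budget and water. Non-binding: labor (11 unused).
Slack constraints have shadow price 0 (complementary slackness).
From A_Bᵀ y = c: 2·y_seed budget + 3·y_water = 20; 6·y_seed budget + 3·y_water = 54.
This yields shadow prices y_seed budget = 8.5, y_water = 1.
Reduced cost of barley: c₃ − yᵀa₃ = 6.5 − (8.5·1 + 1·5) = 6.5 − 13.5 = -7.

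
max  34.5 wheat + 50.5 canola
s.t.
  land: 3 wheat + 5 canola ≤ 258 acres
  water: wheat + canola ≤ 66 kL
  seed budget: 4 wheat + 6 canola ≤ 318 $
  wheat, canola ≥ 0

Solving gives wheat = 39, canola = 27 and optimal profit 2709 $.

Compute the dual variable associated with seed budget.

At the optimum: land uses 252 of 258 (slack = 6); water uses 66 of 66 (binding); seed budget uses 318 of 318 (binding).
By complementary slackness, y = 0 for the non-binding constraint.
From A_Bᵀ y = c: 1·y_water + 4·y_seed budget = 34.5; 1·y_water + 6·y_seed budget = 50.5.
Solving: y_water = 2.5, y_seed budget = 8.
Shadow price of seed budget = 8.

8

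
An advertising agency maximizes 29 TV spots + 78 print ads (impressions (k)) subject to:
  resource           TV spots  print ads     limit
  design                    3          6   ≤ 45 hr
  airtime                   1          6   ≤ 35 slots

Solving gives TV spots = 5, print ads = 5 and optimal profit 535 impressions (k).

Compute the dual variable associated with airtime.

Both design and airtime are binding at x*.
The binding rows give the dual system: 3·y_design + 1·y_airtime = 29 and 6·y_design + 6·y_airtime = 78.
→ y_design = 8 and y_airtime = 5.
Shadow price of airtime = 5.

5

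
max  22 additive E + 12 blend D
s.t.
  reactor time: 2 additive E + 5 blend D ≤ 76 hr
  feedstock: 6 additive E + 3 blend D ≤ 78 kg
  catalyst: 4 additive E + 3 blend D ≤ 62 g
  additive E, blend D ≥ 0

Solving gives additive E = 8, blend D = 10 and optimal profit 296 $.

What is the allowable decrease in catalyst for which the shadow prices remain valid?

Binding constraints: feedstock, catalyst. The basis is B = [[6,3],[4,3]] with det 6.
Per unit decrease in catalyst, x* moves by d = (0.5, -1).
The basis stays optimal until blend D reaches 0; allowable decrease = 10 g.

10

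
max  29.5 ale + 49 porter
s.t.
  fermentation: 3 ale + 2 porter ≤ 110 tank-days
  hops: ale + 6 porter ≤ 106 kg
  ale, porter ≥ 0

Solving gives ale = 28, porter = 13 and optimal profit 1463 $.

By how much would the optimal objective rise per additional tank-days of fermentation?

8

Check each constraint at x*: fermentation 110/110 (tight); hops 106/106 (tight).
Dual feasibility on the basic columns requires 3·y_fermentation + 1·y_hops = 29.5, 2·y_fermentation + 6·y_hops = 49.
→ y_fermentation = 8 and y_hops = 5.5.
Shadow price of fermentation = 8.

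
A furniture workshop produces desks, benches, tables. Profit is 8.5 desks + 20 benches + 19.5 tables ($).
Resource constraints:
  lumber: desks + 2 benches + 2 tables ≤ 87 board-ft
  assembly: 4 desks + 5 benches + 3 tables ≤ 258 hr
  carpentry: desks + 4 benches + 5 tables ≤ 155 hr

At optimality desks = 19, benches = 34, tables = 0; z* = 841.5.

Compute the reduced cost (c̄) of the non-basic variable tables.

At the optimum: lumber uses 87 of 87 (binding); assembly uses 246 of 258 (slack = 12); carpentry uses 155 of 155 (binding).
Since assembly is not tight, its dual is 0.
Dual feasibility on the basic columns requires 1·y_lumber + 1·y_carpentry = 8.5, 2·y_lumber + 4·y_carpentry = 20.
Solving: y_lumber = 7, y_carpentry = 1.5.
Reduced cost of tables: c₃ − yᵀa₃ = 19.5 − (7·2 + 1.5·5) = 19.5 − 21.5 = -2.

-2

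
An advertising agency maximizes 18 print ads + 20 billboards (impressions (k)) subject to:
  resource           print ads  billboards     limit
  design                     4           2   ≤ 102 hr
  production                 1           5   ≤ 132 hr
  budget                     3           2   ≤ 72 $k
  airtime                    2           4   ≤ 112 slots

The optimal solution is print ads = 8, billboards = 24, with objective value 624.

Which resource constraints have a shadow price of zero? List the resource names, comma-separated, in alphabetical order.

design, production

design: 80/102 (slack 22)
production: 128/132 (slack 4)
budget: 72/72 (binding)
airtime: 112/112 (binding)
By complementary slackness, a constraint with positive slack has shadow price 0 → design, production.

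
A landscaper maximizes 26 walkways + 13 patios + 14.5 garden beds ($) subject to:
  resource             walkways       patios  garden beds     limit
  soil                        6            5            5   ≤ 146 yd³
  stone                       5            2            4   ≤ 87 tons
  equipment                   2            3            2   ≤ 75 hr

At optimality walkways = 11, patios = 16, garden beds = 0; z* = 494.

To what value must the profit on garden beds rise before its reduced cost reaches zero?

Binding: soil and stone. Non-binding: equipment (5 unused).
Slack constraints have shadow price 0 (complementary slackness).
The binding rows give the dual system: 6·y_soil + 5·y_stone = 26 and 5·y_soil + 2·y_stone = 13.
→ y_soil = 1 and y_stone = 4.
garden beds enters the basis when its profit ≥ yᵀa₃ = 1·5 + 4·4 = 21.

21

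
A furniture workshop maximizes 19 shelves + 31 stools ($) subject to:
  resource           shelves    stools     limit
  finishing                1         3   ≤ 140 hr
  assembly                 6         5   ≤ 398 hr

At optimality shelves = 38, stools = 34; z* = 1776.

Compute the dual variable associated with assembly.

At the optimum: finishing uses 140 of 140 (binding); assembly uses 398 of 398 (binding).
From A_Bᵀ y = c: 1·y_finishing + 6·y_assembly = 19; 3·y_finishing + 5·y_assembly = 31.
→ y_finishing = 7 and y_assembly = 2.
Shadow price of assembly = 2.

2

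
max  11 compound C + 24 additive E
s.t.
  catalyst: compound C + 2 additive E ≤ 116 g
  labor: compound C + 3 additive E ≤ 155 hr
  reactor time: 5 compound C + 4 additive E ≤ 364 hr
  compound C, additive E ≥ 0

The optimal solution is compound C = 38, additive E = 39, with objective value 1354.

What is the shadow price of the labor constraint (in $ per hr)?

Check each constraint at x*: catalyst 116/116 (tight); labor 155/155 (tight); reactor time 346/364 (slack 18).
Slack constraints have shadow price 0 (complementary slackness).
From A_Bᵀ y = c: 1·y_catalyst + 1·y_labor = 11; 2·y_catalyst + 3·y_labor = 24.
→ y_catalyst = 9 and y_labor = 2.
Shadow price of labor = 2.

2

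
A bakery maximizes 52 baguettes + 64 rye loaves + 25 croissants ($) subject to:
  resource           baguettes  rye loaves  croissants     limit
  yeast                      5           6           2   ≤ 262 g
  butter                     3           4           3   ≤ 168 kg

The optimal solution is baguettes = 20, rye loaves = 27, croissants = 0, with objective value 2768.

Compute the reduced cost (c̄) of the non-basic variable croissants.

At the optimum: yeast uses 262 of 262 (binding); butter uses 168 of 168 (binding).
Dual feasibility on the basic columns requires 5·y_yeast + 3·y_butter = 52, 6·y_yeast + 4·y_butter = 64.
→ y_yeast = 8 and y_butter = 4.
Reduced cost of croissants: c₃ − yᵀa₃ = 25 − (8·2 + 4·3) = 25 − 28 = -3.

-3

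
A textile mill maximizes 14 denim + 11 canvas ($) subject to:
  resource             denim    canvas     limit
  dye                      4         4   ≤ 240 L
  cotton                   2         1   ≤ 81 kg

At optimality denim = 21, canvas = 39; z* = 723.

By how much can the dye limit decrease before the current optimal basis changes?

78

Binding constraints: dye, cotton. The basis is B = [[4,4],[2,1]] with det -4.
Per unit decrease in dye, x* moves by d = (0.25, -0.5).
The basis stays optimal until canvas reaches 0; allowable decrease = 78 L.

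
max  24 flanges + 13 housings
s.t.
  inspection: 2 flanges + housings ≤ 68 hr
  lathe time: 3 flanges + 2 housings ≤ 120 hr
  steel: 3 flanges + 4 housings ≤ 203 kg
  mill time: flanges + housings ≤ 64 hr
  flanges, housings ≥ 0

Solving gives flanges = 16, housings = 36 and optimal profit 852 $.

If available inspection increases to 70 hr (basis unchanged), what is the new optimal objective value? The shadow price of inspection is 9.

870

Δb = 2, so new z* = 852 + (9)·(2) = 852 + 18 = 870.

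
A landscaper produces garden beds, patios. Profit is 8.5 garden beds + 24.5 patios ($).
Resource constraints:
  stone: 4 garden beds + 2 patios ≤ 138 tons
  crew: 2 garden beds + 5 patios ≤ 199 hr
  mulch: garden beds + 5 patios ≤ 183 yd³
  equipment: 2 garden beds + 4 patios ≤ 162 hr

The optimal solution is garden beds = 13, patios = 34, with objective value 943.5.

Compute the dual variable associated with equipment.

3

Check each constraint at x*: stone 120/138 (slack 18); crew 196/199 (slack 3); mulch 183/183 (tight); equipment 162/162 (tight).
Since stone, crew are not tight, their duals are 0.
From A_Bᵀ y = c: 1·y_mulch + 2·y_equipment = 8.5; 5·y_mulch + 4·y_equipment = 24.5.
Solving: y_mulch = 2.5, y_equipment = 3.
Shadow price of equipment = 3.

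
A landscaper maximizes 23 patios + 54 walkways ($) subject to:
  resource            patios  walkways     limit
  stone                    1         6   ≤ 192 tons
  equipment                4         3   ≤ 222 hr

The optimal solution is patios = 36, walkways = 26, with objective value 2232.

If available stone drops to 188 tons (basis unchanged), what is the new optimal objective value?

Both stone and equipment are binding at x*.
From A_Bᵀ y = c: 1·y_stone + 4·y_equipment = 23; 6·y_stone + 3·y_equipment = 54.
Solving: y_stone = 7, y_equipment = 4.
Δz = y_stone·Δb = 7 × (-4) = -28, so new z* = 2232 − 28 = 2204.

2204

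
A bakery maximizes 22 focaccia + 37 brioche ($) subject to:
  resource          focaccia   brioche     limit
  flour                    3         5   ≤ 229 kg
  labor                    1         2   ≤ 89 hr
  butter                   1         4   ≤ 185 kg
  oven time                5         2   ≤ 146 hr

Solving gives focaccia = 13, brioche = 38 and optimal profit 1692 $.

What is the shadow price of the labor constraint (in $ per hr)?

1

At the optimum: flour uses 229 of 229 (binding); labor uses 89 of 89 (binding); butter uses 165 of 185 (slack = 20); oven time uses 141 of 146 (slack = 5).
Since butter, oven time are not tight, their duals are 0.
From A_Bᵀ y = c: 3·y_flour + 1·y_labor = 22; 5·y_flour + 2·y_labor = 37.
This yields shadow prices y_flour = 7, y_labor = 1.
Shadow price of labor = 1.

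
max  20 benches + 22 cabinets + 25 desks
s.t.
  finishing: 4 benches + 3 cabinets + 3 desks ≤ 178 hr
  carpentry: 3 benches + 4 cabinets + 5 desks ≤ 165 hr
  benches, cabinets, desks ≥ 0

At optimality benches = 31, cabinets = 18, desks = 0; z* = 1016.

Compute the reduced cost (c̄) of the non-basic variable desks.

At the optimum: finishing uses 178 of 178 (binding); carpentry uses 165 of 165 (binding).
The binding rows give the dual system: 4·y_finishing + 3·y_carpentry = 20 and 3·y_finishing + 4·y_carpentry = 22.
Solving: y_finishing = 2, y_carpentry = 4.
Reduced cost of desks: c₃ − yᵀa₃ = 25 − (2·3 + 4·5) = 25 − 26 = -1.

-1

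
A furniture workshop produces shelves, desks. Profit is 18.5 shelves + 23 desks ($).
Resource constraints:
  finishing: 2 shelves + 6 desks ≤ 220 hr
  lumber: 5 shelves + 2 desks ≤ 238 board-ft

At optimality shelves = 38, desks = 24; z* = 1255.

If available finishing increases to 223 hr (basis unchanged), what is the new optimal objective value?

Both finishing and lumber are binding at x*.
The binding rows give the dual system: 2·y_finishing + 5·y_lumber = 18.5 and 6·y_finishing + 2·y_lumber = 23.
→ y_finishing = 3 and y_lumber = 2.5.
Δz = y_finishing·Δb = 3 × (3) = 9, so new z* = 1255 + 9 = 1264.

1264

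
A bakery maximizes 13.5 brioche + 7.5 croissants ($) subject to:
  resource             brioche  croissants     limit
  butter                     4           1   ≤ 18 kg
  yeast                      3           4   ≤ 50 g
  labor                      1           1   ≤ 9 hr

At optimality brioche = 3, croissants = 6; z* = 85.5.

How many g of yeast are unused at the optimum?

yeast used = 3·3 + 4·6 = 33; slack = 50 − 33 = 17.

17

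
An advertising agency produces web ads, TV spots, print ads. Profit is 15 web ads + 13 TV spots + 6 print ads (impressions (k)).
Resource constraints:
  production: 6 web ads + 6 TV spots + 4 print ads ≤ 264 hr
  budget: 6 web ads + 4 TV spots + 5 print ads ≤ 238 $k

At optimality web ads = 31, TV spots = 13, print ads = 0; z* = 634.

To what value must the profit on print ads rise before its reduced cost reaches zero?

Both production and budget are binding at x*.
The binding rows give the dual system: 6·y_production + 6·y_budget = 15 and 6·y_production + 4·y_budget = 13.
This yields shadow prices y_production = 1.5, y_budget = 1.
print ads enters the basis when its profit ≥ yᵀa₃ = 1.5·4 + 1·5 = 11.

11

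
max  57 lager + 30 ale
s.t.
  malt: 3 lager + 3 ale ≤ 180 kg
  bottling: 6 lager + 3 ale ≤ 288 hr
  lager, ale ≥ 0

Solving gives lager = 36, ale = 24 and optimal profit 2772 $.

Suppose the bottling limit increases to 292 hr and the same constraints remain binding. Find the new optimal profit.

2808

At the optimum: malt uses 180 of 180 (binding); bottling uses 288 of 288 (binding).
Dual feasibility on the basic columns requires 3·y_malt + 6·y_bottling = 57, 3·y_malt + 3·y_bottling = 30.
→ y_malt = 1 and y_bottling = 9.
Δz = y_bottling·Δb = 9 × (4) = 36, so new z* = 2772 + 36 = 2808.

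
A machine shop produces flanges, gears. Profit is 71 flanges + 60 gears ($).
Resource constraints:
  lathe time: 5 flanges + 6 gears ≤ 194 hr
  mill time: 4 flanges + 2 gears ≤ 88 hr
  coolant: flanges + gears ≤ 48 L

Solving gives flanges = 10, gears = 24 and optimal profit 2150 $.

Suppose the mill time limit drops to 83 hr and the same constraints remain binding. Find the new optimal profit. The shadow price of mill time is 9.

Δb = -5, so new z* = 2150 + (9)·(-5) = 2150 − 45 = 2105.

2105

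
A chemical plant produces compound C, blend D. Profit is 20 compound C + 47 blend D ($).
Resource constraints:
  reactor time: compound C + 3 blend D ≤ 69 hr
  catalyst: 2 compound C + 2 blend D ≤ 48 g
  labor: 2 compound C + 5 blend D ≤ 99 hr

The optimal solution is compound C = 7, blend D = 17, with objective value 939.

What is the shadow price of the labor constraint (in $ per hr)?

At the optimum: reactor time uses 58 of 69 (slack = 11); catalyst uses 48 of 48 (binding); labor uses 99 of 99 (binding).
Slack constraints have shadow price 0 (complementary slackness).
Dual feasibility on the basic columns requires 2·y_catalyst + 2·y_labor = 20, 2·y_catalyst + 5·y_labor = 47.
This yields shadow prices y_catalyst = 1, y_labor = 9.
Shadow price of labor = 9.

9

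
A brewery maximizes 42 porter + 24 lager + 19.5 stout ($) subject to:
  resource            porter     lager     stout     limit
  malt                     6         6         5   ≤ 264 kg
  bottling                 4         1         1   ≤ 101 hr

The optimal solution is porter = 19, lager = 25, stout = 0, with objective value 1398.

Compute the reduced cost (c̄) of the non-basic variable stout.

At the optimum: malt uses 264 of 264 (binding); bottling uses 101 of 101 (binding).
The binding rows give the dual system: 6·y_malt + 4·y_bottling = 42 and 6·y_malt + 1·y_bottling = 24.
→ y_malt = 3 and y_bottling = 6.
Reduced cost of stout: c₃ − yᵀa₃ = 19.5 − (3·5 + 6·1) = 19.5 − 21 = -1.5.

-1.5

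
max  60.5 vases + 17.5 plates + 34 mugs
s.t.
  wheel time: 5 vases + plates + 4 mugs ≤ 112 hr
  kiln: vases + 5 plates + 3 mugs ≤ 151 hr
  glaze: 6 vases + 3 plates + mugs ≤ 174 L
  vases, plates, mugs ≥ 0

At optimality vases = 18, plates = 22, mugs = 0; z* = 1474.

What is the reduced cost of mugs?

Check each constraint at x*: wheel time 112/112 (tight); kiln 128/151 (slack 23); glaze 174/174 (tight).
By complementary slackness, y = 0 for the non-binding constraint.
Dual feasibility on the basic columns requires 5·y_wheel time + 6·y_glaze = 60.5, 1·y_wheel time + 3·y_glaze = 17.5.
This yields shadow prices y_wheel time = 8.5, y_glaze = 3.
Reduced cost of mugs: c₃ − yᵀa₃ = 34 − (8.5·4 + 3·1) = 34 − 37 = -3.

-3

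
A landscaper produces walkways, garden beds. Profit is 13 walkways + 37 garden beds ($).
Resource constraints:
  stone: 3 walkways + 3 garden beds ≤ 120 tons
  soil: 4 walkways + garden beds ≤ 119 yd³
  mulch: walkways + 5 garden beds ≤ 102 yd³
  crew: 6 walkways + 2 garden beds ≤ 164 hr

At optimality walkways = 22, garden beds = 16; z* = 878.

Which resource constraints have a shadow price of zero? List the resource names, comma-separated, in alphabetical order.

stone: 114/120 (slack 6)
soil: 104/119 (slack 15)
mulch: 102/102 (binding)
crew: 164/164 (binding)
By complementary slackness, a constraint with positive slack has shadow price 0 → soil, stone.

soil, stone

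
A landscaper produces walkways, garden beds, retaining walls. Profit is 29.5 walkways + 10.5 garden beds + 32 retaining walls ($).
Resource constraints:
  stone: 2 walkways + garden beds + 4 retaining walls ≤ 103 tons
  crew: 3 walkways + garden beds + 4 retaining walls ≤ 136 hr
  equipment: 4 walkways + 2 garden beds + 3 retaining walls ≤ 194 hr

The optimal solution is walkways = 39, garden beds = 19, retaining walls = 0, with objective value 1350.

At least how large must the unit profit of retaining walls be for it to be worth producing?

37

At the optimum: stone uses 97 of 103 (slack = 6); crew uses 136 of 136 (binding); equipment uses 194 of 194 (binding).
Since stone is not tight, its dual is 0.
From A_Bᵀ y = c: 3·y_crew + 4·y_equipment = 29.5; 1·y_crew + 2·y_equipment = 10.5.
→ y_crew = 8.5 and y_equipment = 1.
retaining walls enters the basis when its profit ≥ yᵀa₃ = 8.5·4 + 1·3 = 37.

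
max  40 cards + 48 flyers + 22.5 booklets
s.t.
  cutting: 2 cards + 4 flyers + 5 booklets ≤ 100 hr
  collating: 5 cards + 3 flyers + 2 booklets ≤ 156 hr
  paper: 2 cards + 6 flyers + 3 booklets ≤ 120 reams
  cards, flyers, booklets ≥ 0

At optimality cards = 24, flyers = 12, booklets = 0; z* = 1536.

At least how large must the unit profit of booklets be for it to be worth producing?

27

At the optimum: cutting uses 96 of 100 (slack = 4); collating uses 156 of 156 (binding); paper uses 120 of 120 (binding).
By complementary slackness, y = 0 for the non-binding constraint.
The binding rows give the dual system: 5·y_collating + 2·y_paper = 40 and 3·y_collating + 6·y_paper = 48.
This yields shadow prices y_collating = 6, y_paper = 5.
booklets enters the basis when its profit ≥ yᵀa₃ = 6·2 + 5·3 = 27.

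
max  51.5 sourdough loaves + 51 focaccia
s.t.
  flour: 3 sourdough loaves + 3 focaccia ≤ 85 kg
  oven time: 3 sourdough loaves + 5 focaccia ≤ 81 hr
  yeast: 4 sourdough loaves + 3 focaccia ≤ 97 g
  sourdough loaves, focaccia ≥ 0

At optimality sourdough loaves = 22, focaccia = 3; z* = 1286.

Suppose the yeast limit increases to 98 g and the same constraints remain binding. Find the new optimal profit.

Binding: oven time and yeast. Non-binding: flour (10 unused).
Since flour is not tight, its dual is 0.
From A_Bᵀ y = c: 3·y_oven time + 4·y_yeast = 51.5; 5·y_oven time + 3·y_yeast = 51.
→ y_oven time = 4.5 and y_yeast = 9.5.
Δz = y_yeast·Δb = 9.5 × (1) = 9.5, so new z* = 1286 + 9.5 = 1295.5.

1295.5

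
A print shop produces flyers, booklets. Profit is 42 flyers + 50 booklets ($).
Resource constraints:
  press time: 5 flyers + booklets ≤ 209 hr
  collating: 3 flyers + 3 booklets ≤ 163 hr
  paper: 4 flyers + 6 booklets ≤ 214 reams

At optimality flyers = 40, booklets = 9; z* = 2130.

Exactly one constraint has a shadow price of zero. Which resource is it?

press time: 209/209 (binding)
collating: 147/163 (slack 16)
paper: 214/214 (binding)
By complementary slackness, a constraint with positive slack has shadow price 0 → collating.

collating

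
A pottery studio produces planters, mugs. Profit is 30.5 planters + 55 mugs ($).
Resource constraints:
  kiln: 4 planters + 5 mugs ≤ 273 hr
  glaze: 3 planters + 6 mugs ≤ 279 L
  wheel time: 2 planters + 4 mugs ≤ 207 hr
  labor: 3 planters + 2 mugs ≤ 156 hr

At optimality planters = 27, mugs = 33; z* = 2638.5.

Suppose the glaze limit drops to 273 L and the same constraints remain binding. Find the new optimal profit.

2593.5

Check each constraint at x*: kiln 273/273 (tight); glaze 279/279 (tight); wheel time 186/207 (slack 21); labor 147/156 (slack 9).
By complementary slackness, y = 0 for the non-binding constraints.
Dual feasibility on the basic columns requires 4·y_kiln + 3·y_glaze = 30.5, 5·y_kiln + 6·y_glaze = 55.
→ y_kiln = 2 and y_glaze = 7.5.
Δz = y_glaze·Δb = 7.5 × (-6) = -45, so new z* = 2638.5 − 45 = 2593.5.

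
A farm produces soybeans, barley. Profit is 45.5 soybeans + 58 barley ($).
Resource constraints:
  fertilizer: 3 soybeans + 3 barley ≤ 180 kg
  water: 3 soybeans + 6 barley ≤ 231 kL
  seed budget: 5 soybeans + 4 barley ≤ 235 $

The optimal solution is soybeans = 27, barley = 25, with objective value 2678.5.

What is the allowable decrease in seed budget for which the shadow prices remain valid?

Binding constraints: water, seed budget. The basis is B = [[3,6],[5,4]] with det -18.
Per unit decrease in seed budget, x* moves by d = (-0.3333, 0.1667).
The basis stays optimal until soybeans reaches 0; allowable decrease = 81 $.

81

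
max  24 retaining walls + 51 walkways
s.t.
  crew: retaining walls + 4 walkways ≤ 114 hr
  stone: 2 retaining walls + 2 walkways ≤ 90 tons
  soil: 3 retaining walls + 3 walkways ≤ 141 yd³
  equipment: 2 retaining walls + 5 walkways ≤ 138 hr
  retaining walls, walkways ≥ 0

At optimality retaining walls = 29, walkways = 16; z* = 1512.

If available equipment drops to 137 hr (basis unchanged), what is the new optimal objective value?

Binding: stone and equipment. Non-binding: crew (21 unused), soil (6 unused).
Since crew, soil are not tight, their duals are 0.
Dual feasibility on the basic columns requires 2·y_stone + 2·y_equipment = 24, 2·y_stone + 5·y_equipment = 51.
This yields shadow prices y_stone = 3, y_equipment = 9.
Δz = y_equipment·Δb = 9 × (-1) = -9, so new z* = 1512 − 9 = 1503.

1503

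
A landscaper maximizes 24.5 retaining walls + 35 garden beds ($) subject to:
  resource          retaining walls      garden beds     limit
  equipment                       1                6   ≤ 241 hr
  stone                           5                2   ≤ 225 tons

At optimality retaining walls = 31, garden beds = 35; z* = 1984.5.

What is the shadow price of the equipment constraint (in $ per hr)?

4.5

Both equipment and stone are binding at x*.
From A_Bᵀ y = c: 1·y_equipment + 5·y_stone = 24.5; 6·y_equipment + 2·y_stone = 35.
→ y_equipment = 4.5 and y_stone = 4.
Shadow price of equipment = 4.5.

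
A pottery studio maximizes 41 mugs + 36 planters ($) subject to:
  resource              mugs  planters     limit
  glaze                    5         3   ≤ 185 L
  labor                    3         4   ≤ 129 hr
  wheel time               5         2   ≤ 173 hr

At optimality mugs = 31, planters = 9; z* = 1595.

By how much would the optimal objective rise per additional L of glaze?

0

Check each constraint at x*: glaze 182/185 (slack 3); labor 129/129 (tight); wheel time 173/173 (tight).
Since glaze is not tight, its dual is 0.
Dual feasibility on the basic columns requires 3·y_labor + 5·y_wheel time = 41, 4·y_labor + 2·y_wheel time = 36.
Solving: y_labor = 7, y_wheel time = 4.
Shadow price of glaze = 0.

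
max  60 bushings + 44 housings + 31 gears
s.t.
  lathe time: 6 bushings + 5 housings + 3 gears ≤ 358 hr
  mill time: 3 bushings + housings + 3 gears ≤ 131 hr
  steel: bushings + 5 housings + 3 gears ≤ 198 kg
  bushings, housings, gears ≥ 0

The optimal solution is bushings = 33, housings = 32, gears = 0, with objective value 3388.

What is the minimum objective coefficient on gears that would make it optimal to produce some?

36

At the optimum: lathe time uses 358 of 358 (binding); mill time uses 131 of 131 (binding); steel uses 193 of 198 (slack = 5).
Slack constraints have shadow price 0 (complementary slackness).
The binding rows give the dual system: 6·y_lathe time + 3·y_mill time = 60 and 5·y_lathe time + 1·y_mill time = 44.
This yields shadow prices y_lathe time = 8, y_mill time = 4.
gears enters the basis when its profit ≥ yᵀa₃ = 8·3 + 4·3 = 36.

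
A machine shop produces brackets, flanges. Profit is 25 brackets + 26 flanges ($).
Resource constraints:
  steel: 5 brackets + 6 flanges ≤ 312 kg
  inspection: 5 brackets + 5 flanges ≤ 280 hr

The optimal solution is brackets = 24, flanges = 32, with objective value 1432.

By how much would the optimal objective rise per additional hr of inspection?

Both steel and inspection are binding at x*.
The binding rows give the dual system: 5·y_steel + 5·y_inspection = 25 and 6·y_steel + 5·y_inspection = 26.
Solving: y_steel = 1, y_inspection = 4.
Shadow price of inspection = 4.

4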